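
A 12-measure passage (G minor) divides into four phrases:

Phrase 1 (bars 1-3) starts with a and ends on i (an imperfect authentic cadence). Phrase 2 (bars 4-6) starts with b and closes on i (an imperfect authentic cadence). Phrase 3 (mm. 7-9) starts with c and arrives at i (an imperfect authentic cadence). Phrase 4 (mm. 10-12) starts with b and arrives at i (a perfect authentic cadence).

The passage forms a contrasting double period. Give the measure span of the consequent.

measures 7–12

In a double period the four phrases pair into a large antecedent (phrases 1–2, ending imperfect authentic cadence) and a large consequent (phrases 3–4, ending perfect authentic cadence). The consequent spans mm. 7-12.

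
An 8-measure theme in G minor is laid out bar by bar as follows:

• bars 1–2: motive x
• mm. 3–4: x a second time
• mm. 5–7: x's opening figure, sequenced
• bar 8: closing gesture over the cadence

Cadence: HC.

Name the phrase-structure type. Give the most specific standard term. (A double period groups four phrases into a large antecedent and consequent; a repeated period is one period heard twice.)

sentence

Basic idea (mm. 1-2) + its repetition (measures 3–4) form the presentation; fragmentation and cadence (mm. 5–8) form the continuation — the 8-bar whole is a sentence.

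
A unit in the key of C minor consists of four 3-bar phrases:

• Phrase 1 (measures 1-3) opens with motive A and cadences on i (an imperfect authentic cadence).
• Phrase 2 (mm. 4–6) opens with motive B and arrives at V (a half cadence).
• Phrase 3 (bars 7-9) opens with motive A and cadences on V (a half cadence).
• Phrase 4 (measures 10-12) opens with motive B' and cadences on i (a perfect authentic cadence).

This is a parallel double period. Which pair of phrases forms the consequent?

In a double period the first pair of phrases (ending half cadence) is the large antecedent and the second pair (ending perfect authentic cadence) is the large consequent; the consequent is phrases 3 and 4.

phrases 3 and 4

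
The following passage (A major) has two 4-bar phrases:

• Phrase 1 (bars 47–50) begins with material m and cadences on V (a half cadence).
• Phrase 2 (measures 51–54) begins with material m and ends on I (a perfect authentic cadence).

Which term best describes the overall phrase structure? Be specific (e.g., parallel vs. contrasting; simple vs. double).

parallel period

Phrase 1 ends with a half cadence (weaker) and phrase 2 with a perfect authentic cadence (stronger): antecedent + consequent = a period.
The two phrases open with the same material (m / m), so the period is parallel.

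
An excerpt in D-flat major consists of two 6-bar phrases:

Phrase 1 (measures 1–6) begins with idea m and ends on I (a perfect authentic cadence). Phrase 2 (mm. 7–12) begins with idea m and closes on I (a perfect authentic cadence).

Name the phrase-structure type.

repeated phrase

Both phrases have the same opening (m) and the same cadence (perfect authentic cadence): the second is a restatement, not a consequent, so this is a repeated phrase rather than a period.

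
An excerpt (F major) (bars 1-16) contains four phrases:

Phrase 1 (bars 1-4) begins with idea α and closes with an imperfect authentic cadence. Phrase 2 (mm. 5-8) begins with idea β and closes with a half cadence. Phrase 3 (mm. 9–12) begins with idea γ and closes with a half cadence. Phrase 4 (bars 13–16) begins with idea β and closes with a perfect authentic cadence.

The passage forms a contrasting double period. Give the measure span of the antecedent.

measures 1–8

In a double period the first pair of phrases (ending half cadence) is the large antecedent and the second pair (ending perfect authentic cadence) is the large consequent; the antecedent is measures 1–8.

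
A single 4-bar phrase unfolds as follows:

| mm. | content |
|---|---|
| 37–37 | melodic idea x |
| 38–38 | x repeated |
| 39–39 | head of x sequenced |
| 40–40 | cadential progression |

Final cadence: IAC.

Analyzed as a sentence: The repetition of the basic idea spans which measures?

The presentation of a sentence is the basic idea (bar 37) plus its repetition (m. 38); the repetition of the basic idea is therefore m. 38.

measures 38–38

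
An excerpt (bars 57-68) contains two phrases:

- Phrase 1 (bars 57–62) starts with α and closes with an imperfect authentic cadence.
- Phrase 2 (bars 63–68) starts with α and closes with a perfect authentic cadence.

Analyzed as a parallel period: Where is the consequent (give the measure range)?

The antecedent is the phrase ending with the weaker cadence (imperfect authentic cadence, phrase 1) and the consequent the one ending more conclusively (perfect authentic cadence, phrase 2); the consequent is bars 63–68.

measures 63–68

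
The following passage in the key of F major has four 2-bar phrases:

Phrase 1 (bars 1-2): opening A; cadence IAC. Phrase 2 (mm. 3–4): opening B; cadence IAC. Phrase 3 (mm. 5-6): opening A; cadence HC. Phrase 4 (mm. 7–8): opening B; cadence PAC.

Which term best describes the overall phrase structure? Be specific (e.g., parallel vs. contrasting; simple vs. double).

Four phrases in two halves: the first half (mm. 1–4) ends with an imperfect authentic cadence, the second (mm. 5–8) with a perfect authentic cadence — a large antecedent–consequent pair, i.e. a double period.
Phrase 3 begins with the same material as phrase 1, making it parallel.

parallel double period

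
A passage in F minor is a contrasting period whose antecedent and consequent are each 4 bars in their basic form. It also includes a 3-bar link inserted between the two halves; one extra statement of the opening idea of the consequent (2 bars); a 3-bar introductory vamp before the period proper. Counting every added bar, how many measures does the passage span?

Basic contrasting period: 4 + 4 = 8 bars.
8 (basic form) + 3 (link) + 2 (extra statement) + 3 (introduction) = 16.

16 measures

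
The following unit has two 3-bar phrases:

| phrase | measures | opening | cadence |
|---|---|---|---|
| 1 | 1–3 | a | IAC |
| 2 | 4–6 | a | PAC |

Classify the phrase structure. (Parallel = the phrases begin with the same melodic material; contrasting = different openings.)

Phrase 1 ends with an imperfect authentic cadence (weaker) and phrase 2 with a perfect authentic cadence (stronger): antecedent + consequent = a period.
The two phrases open with the same material (a / a), so the period is parallel.

parallel period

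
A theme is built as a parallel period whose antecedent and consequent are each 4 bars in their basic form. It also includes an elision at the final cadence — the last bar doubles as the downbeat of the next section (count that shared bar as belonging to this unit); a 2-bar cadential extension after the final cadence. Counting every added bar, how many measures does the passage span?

10 measures

Basic parallel period: 4 + 4 = 8 bars.
8 (basic form) + 2 (cadential extension) = 10.
The elision shares a bar with the next section but does not change this unit's count.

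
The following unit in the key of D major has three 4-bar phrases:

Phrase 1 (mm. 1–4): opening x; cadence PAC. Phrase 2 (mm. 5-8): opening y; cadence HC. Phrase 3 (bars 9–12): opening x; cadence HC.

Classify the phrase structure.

The final phrase closes with a half cadence, which is not stronger than the preceding half cadence; the 3 phrases lack an overall antecedent–consequent design and so form a phrase group.

phrase group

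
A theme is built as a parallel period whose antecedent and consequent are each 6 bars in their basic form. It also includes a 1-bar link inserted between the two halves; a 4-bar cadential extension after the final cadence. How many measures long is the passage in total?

Basic parallel period: 6 + 6 = 12 bars.
12 (basic form) + 1 (link) + 4 (cadential extension) = 17.

17 measures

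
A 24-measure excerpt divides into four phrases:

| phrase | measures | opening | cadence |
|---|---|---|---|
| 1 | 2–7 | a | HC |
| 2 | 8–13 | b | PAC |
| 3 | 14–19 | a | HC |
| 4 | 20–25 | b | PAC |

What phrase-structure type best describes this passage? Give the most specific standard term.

repeated period

The cadence pattern HC–PAC–HC–PAC is weak–strong twice, and phrases 3–4 restate phrases 1–2: a period heard twice, not a double period (which would end weakly at phrase 2).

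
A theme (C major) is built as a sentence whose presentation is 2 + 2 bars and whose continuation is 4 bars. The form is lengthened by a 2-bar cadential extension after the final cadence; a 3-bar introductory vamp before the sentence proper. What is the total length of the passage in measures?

13 measures

Basic sentence: 2 + 2 + 4 = 8 bars.
8 (basic form) + 2 (cadential extension) + 3 (introduction) = 13.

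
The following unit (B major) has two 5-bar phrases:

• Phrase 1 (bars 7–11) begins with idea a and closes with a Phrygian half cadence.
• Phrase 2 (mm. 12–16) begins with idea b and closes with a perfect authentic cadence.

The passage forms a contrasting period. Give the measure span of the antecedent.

measures 7–11

The phrase ending with the weaker cadence (Phrygian half cadence) is the antecedent; the one ending more conclusively (perfect authentic cadence) is the consequent. The antecedent is measures 7–11.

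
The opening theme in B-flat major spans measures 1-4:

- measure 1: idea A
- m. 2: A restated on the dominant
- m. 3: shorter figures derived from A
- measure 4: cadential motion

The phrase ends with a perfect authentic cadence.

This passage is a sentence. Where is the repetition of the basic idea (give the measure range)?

The presentation of a sentence is the basic idea (measure 1) plus its repetition (m. 2); the repetition of the basic idea is therefore m. 2.

measures 2–2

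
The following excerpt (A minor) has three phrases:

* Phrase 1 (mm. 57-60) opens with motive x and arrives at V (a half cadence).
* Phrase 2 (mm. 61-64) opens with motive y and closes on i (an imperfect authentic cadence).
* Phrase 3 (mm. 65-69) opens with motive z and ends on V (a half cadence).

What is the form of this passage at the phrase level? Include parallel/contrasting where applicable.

The final phrase closes with a half cadence, which is not stronger than the preceding imperfect authentic cadence; the 3 phrases lack an overall antecedent–consequent design and so form a phrase group.

phrase group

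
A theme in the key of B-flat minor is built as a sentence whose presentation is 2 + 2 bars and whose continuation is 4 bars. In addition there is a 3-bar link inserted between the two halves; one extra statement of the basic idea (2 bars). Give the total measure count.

13 measures

Basic sentence: 2 + 2 + 4 = 8 bars.
8 (basic form) + 3 (link) + 2 (extra statement) = 13.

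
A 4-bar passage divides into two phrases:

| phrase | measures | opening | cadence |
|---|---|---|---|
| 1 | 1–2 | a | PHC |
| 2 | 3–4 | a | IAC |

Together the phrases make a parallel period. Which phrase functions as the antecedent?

The phrase ending with the weaker cadence (Phrygian half cadence) is the antecedent; the one ending more conclusively (imperfect authentic cadence) is the consequent. The antecedent is phrase 1.

phrase 1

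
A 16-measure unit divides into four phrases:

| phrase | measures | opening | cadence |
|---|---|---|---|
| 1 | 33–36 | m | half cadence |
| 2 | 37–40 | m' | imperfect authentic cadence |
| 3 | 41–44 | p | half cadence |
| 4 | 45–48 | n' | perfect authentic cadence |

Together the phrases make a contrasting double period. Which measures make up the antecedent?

measures 33–40

In a double period the first pair of phrases (ending imperfect authentic cadence) is the large antecedent and the second pair (ending perfect authentic cadence) is the large consequent; the antecedent is measures 33–40.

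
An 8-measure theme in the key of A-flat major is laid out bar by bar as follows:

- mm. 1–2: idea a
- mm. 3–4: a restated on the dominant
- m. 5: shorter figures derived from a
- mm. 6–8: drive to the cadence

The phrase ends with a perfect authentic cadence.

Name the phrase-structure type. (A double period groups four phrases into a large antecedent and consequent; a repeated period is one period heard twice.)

sentence

Basic idea (mm. 1–2) + its repetition (measures 3–4) form the presentation; fragmentation and cadence (measures 5-8) form the continuation — the 8-bar whole is a sentence.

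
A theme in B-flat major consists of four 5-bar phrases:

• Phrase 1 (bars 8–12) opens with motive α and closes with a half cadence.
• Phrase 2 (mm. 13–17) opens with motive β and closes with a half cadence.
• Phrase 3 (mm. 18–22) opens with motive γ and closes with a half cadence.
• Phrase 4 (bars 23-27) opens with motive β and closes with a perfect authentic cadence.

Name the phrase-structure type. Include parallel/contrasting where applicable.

contrasting double period

Four phrases in two halves: the first half (measures 8–17) ends with a half cadence, the second (mm. 18–27) with a perfect authentic cadence — a large antecedent–consequent pair, i.e. a double period.
Phrase 3 begins with different material from phrase 1, making it contrasting.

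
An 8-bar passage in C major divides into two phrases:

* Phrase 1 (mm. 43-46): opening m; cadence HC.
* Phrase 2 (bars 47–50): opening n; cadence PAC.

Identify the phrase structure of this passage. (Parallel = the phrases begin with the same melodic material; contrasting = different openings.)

contrasting period

Phrase 1 ends with a half cadence (weaker) and phrase 2 with a perfect authentic cadence (stronger): antecedent + consequent = a period.
The two phrases open with different material (m / n), so the period is contrasting.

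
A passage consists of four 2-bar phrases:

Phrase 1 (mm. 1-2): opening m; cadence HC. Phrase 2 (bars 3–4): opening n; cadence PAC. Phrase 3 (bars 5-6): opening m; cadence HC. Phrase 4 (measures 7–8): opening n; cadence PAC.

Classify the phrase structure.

repeated period

The cadence pattern HC–PAC–HC–PAC is weak–strong twice, and phrases 3–4 restate phrases 1–2: a period heard twice, not a double period (which would end weakly at phrase 2).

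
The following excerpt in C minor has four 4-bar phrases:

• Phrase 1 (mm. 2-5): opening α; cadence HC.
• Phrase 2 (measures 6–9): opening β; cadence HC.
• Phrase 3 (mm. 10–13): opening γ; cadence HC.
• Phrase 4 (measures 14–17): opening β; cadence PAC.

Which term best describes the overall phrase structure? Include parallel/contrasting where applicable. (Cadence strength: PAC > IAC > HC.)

Four phrases in two halves: the first half (mm. 2-9) ends with a half cadence, the second (mm. 10-17) with a perfect authentic cadence — a large antecedent–consequent pair, i.e. a double period.
Phrase 3 begins with different material from phrase 1, making it contrasting.

contrasting double period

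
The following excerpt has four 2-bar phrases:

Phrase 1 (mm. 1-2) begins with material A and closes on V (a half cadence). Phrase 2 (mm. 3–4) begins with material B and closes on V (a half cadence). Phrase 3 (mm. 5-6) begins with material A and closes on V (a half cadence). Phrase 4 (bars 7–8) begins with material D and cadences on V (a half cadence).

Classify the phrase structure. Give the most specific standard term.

Phrase 4 ends with a half cadence, no stronger than phrase 2's half cadence, so the four phrases do not form a double period; nor do phrases 3–4 duplicate 1–2, so it is not a repeated period. With no phrase reaching a conclusive cadence, the passage is a phrase group.

phrase group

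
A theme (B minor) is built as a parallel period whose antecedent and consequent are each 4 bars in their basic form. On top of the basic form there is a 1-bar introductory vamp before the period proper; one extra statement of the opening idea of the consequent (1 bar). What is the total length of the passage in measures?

10 measures

Basic parallel period: 4 + 4 = 8 bars.
8 (basic form) + 1 (introduction) + 1 (extra statement) = 10.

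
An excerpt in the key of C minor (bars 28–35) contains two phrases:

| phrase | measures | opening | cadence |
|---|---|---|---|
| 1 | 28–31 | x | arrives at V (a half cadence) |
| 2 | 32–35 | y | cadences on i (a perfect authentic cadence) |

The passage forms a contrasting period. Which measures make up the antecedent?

The antecedent is the phrase ending with the weaker cadence (half cadence, phrase 1) and the consequent the one ending more conclusively (perfect authentic cadence, phrase 2); the antecedent is mm. 28-31.

measures 28–31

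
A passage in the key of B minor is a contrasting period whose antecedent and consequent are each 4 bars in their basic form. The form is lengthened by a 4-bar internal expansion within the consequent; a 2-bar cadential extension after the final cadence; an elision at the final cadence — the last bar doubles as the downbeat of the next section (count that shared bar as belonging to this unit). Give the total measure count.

Basic contrasting period: 4 + 4 = 8 bars.
8 (basic form) + 4 (internal expansion) + 2 (cadential extension) = 14.
The elision shares a bar with the next section but does not change this unit's count.

14 measures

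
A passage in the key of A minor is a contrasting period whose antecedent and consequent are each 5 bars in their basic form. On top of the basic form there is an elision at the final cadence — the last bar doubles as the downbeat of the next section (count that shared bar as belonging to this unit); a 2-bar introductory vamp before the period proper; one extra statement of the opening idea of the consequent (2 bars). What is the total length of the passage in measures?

14 measures

Basic contrasting period: 5 + 5 = 10 bars.
10 (basic form) + 2 (introduction) + 2 (extra statement) = 14.
The elision shares a bar with the next section but does not change this unit's count.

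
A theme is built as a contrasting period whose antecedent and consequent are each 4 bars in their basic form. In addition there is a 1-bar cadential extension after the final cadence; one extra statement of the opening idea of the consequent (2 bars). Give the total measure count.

Basic contrasting period: 4 + 4 = 8 bars.
8 (basic form) + 1 (cadential extension) + 2 (extra statement) = 11.

11 measures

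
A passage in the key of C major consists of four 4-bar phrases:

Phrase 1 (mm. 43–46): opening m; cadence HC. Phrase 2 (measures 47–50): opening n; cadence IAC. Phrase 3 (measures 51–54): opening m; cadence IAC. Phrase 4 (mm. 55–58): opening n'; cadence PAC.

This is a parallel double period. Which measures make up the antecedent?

In a double period the first pair of phrases (ending imperfect authentic cadence) is the large antecedent and the second pair (ending perfect authentic cadence) is the large consequent; the antecedent is measures 43–50.

measures 43–50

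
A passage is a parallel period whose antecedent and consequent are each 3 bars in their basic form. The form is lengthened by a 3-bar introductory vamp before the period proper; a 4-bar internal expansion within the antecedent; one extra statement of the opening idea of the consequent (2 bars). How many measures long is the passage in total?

Basic parallel period: 3 + 3 = 6 bars.
6 (basic form) + 3 (introduction) + 4 (internal expansion) + 2 (extra statement) = 15.

15 measures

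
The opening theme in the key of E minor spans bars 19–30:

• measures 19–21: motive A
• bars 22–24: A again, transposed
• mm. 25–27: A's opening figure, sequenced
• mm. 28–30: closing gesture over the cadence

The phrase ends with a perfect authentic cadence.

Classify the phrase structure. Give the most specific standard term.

Basic idea (measures 19–21) + its repetition (mm. 22–24) form the presentation; fragmentation and cadence (mm. 25–30) form the continuation — the 12-bar whole is a sentence.

sentence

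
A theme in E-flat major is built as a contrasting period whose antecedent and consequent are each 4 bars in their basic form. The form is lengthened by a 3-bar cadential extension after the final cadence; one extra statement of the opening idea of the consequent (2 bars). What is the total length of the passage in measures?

13 measures

Basic contrasting period: 4 + 4 = 8 bars.
8 (basic form) + 3 (cadential extension) + 2 (extra statement) = 13.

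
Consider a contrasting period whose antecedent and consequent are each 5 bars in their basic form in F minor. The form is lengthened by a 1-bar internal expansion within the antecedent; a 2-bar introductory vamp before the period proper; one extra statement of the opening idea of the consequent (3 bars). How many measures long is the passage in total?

16 measures

Basic contrasting period: 5 + 5 = 10 bars.
10 (basic form) + 1 (internal expansion) + 2 (introduction) + 3 (extra statement) = 16.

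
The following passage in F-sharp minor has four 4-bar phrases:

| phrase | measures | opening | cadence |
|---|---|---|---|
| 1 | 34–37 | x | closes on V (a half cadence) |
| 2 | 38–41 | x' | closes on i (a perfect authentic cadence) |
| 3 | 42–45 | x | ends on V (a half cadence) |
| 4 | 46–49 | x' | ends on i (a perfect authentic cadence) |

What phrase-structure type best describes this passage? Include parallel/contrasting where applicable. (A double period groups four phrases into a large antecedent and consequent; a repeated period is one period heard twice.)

repeated period

The cadence pattern HC–PAC–HC–PAC is weak–strong twice, and phrases 3–4 restate phrases 1–2: a period heard twice, not a double period (which would end weakly at phrase 2).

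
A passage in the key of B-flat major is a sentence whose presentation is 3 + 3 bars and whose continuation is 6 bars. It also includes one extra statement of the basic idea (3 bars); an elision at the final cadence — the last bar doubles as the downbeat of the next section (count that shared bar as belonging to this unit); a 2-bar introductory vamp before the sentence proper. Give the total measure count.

17 measures

Basic sentence: 3 + 3 + 6 = 12 bars.
12 (basic form) + 3 (extra statement) + 2 (introduction) = 17.
The elision shares a bar with the next section but does not change this unit's count.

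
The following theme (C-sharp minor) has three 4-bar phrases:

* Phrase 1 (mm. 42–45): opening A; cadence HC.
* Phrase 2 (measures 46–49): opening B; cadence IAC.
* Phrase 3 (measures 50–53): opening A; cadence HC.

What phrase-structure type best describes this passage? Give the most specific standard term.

phrase group

The final phrase closes with a half cadence, which is not stronger than the preceding imperfect authentic cadence; the 3 phrases lack an overall antecedent–consequent design and so form a phrase group.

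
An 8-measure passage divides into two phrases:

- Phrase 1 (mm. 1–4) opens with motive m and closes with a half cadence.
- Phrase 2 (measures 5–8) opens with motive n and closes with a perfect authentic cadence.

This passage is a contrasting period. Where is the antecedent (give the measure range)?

measures 1–4

The antecedent is the phrase ending with the weaker cadence (half cadence, phrase 1) and the consequent the one ending more conclusively (perfect authentic cadence, phrase 2); the antecedent is bars 1-4.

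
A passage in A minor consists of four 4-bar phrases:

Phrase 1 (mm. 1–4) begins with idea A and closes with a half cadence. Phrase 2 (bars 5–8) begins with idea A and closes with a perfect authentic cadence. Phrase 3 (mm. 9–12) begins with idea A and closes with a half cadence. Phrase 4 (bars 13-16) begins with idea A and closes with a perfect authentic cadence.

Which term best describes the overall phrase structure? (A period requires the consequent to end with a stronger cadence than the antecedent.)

The cadence pattern HC–PAC–HC–PAC is weak–strong twice, and phrases 3–4 restate phrases 1–2: a period heard twice, not a double period (which would end weakly at phrase 2).

repeated period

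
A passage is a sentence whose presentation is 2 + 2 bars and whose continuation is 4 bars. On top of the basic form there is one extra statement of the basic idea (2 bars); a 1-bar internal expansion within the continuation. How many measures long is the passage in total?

Basic sentence: 2 + 2 + 4 = 8 bars.
8 (basic form) + 2 (extra statement) + 1 (internal expansion) = 11.

11 measures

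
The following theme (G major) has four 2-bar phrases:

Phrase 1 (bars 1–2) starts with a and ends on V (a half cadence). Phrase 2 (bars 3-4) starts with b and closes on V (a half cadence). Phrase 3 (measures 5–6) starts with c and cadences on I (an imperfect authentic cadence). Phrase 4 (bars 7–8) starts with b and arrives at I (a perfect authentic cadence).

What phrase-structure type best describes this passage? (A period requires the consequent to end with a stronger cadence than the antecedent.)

contrasting double period

Four phrases in two halves: the first half (mm. 1–4) ends with a half cadence, the second (mm. 5–8) with a perfect authentic cadence — a large antecedent–consequent pair, i.e. a double period.
Phrase 3 begins with different material from phrase 1, making it contrasting.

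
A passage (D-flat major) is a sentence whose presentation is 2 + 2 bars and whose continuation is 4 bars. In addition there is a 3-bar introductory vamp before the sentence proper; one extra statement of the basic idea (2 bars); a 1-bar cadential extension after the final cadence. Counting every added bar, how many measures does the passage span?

Basic sentence: 2 + 2 + 4 = 8 bars.
8 (basic form) + 3 (introduction) + 2 (extra statement) + 1 (cadential extension) = 14.

14 measures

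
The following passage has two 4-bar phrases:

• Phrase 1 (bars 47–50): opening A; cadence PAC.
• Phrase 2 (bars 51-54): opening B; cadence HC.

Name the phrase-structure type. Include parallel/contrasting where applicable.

phrase group

The second phrase closes with a half cadence, which is not stronger than the first phrase's perfect authentic cadence; without a weak→strong cadential pair there is no antecedent–consequent relationship, so this is a phrase group rather than a period.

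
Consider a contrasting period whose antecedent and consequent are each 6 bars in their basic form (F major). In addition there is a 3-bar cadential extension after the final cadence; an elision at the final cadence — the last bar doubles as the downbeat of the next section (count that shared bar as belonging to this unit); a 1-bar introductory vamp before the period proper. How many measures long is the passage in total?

Basic contrasting period: 6 + 6 = 12 bars.
12 (basic form) + 3 (cadential extension) + 1 (introduction) = 16.
The elision shares a bar with the next section but does not change this unit's count.

16 measures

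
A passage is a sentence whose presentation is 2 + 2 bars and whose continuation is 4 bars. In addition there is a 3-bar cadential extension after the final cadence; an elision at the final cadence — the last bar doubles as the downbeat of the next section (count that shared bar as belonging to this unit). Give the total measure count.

11 measures

Basic sentence: 2 + 2 + 4 = 8 bars.
8 (basic form) + 3 (cadential extension) = 11.
The elision shares a bar with the next section but does not change this unit's count.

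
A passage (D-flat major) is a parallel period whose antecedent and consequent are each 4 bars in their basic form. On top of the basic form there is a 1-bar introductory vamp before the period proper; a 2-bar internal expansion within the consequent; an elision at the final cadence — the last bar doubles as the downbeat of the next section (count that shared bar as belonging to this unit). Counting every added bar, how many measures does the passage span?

Basic parallel period: 4 + 4 = 8 bars.
8 (basic form) + 1 (introduction) + 2 (internal expansion) = 11.
The elision shares a bar with the next section but does not change this unit's count.

11 measures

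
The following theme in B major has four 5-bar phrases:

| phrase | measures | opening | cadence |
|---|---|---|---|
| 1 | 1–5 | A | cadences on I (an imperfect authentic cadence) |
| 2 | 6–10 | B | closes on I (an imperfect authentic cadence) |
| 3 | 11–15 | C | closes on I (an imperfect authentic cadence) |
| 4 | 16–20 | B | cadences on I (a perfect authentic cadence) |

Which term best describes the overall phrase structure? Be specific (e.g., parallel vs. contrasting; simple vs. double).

contrasting double period

Four phrases in two halves: the first half (measures 1–10) ends with an imperfect authentic cadence, the second (mm. 11–20) with a perfect authentic cadence — a large antecedent–consequent pair, i.e. a double period.
Phrase 3 begins with different material from phrase 1, making it contrasting.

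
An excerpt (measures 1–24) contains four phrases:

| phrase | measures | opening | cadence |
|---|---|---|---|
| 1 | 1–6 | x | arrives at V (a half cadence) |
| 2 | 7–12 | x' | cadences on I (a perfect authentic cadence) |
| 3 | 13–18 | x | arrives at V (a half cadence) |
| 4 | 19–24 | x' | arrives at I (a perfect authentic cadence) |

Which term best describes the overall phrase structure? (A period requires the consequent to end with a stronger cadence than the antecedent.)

The cadence pattern HC–PAC–HC–PAC is weak–strong twice, and phrases 3–4 restate phrases 1–2: a period heard twice, not a double period (which would end weakly at phrase 2).

repeated period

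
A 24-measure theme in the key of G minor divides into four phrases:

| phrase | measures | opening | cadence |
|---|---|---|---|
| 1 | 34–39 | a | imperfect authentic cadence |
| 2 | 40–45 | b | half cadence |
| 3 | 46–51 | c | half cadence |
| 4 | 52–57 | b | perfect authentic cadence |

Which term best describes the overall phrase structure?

Four phrases in two halves: the first half (measures 34–45) ends with a half cadence, the second (measures 46–57) with a perfect authentic cadence — a large antecedent–consequent pair, i.e. a double period.
Phrase 3 begins with different material from phrase 1, making it contrasting.

contrasting double period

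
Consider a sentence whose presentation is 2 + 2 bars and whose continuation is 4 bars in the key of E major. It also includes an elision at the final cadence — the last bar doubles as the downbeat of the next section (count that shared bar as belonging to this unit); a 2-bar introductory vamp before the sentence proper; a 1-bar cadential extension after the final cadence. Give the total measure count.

Basic sentence: 2 + 2 + 4 = 8 bars.
8 (basic form) + 2 (introduction) + 1 (cadential extension) = 11.
The elision shares a bar with the next section but does not change this unit's count.

11 measures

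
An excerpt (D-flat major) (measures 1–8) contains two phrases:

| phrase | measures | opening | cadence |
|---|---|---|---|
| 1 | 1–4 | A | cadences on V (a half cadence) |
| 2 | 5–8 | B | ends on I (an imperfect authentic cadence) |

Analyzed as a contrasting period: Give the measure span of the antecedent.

measures 1–4

The antecedent is the phrase ending with the weaker cadence (half cadence, phrase 1) and the consequent the one ending more conclusively (imperfect authentic cadence, phrase 2); the antecedent is measures 1-4.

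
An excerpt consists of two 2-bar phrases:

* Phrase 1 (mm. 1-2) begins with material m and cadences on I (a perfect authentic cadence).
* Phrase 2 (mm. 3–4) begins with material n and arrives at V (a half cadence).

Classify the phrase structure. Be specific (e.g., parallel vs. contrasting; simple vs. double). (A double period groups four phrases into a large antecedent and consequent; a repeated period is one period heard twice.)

phrase group

The second phrase closes with a half cadence, which is not stronger than the first phrase's perfect authentic cadence; without a weak→strong cadential pair there is no antecedent–consequent relationship, so this is a phrase group rather than a period.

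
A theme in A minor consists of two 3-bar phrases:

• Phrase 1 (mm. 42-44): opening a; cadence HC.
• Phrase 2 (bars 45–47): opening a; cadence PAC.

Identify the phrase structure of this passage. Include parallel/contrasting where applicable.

Phrase 1 ends with a half cadence (weaker) and phrase 2 with a perfect authentic cadence (stronger): antecedent + consequent = a period.
The two phrases open with the same material (a / a), so the period is parallel.

parallel period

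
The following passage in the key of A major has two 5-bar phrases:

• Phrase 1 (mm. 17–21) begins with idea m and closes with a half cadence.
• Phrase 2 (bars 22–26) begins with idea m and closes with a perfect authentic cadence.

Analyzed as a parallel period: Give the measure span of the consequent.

measures 22–26

The antecedent is the phrase ending with the weaker cadence (half cadence, phrase 1) and the consequent the one ending more conclusively (perfect authentic cadence, phrase 2); the consequent is mm. 22–26.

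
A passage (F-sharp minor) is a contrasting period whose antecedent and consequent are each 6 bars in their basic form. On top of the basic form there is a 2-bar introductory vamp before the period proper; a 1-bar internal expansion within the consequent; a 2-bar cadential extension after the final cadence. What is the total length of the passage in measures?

Basic contrasting period: 6 + 6 = 12 bars.
12 (basic form) + 2 (introduction) + 1 (internal expansion) + 2 (cadential extension) = 17.

17 measures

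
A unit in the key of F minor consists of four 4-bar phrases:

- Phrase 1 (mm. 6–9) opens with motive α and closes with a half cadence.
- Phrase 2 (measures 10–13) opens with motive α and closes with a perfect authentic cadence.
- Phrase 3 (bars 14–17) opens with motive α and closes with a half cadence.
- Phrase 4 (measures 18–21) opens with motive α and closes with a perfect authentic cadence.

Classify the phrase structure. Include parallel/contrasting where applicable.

repeated period

The cadence pattern HC–PAC–HC–PAC is weak–strong twice, and phrases 3–4 restate phrases 1–2: a period heard twice, not a double period (which would end weakly at phrase 2).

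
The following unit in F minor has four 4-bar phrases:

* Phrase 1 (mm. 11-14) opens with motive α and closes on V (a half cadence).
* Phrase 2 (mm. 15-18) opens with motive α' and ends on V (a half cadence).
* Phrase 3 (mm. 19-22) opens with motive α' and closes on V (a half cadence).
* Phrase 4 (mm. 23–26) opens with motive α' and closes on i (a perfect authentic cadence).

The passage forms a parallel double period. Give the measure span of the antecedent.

In a double period the four phrases pair into a large antecedent (phrases 1–2, ending half cadence) and a large consequent (phrases 3–4, ending perfect authentic cadence). The antecedent spans mm. 11-18.

measures 11–18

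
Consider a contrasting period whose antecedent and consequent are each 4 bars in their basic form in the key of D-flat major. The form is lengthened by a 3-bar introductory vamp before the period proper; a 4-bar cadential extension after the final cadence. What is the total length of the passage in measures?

15 measures

Basic contrasting period: 4 + 4 = 8 bars.
8 (basic form) + 3 (introduction) + 4 (cadential extension) = 15.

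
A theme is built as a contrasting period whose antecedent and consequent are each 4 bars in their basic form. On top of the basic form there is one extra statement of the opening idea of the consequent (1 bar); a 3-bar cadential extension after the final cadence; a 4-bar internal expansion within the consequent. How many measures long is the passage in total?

Basic contrasting period: 4 + 4 = 8 bars.
8 (basic form) + 1 (extra statement) + 3 (cadential extension) + 4 (internal expansion) = 16.

16 measures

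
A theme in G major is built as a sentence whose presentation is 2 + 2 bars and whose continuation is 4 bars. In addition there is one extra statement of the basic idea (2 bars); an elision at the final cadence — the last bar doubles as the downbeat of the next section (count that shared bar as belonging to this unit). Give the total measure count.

Basic sentence: 2 + 2 + 4 = 8 bars.
8 (basic form) + 2 (extra statement) = 10.
The elision shares a bar with the next section but does not change this unit's count.

10 measures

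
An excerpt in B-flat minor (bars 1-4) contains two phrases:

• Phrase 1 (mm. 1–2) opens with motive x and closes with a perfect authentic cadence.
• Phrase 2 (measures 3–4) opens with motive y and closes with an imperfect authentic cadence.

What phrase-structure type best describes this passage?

The second phrase closes with an imperfect authentic cadence, which is not stronger than the first phrase's perfect authentic cadence; without a weak→strong cadential pair there is no antecedent–consequent relationship, so this is a phrase group rather than a period.

phrase group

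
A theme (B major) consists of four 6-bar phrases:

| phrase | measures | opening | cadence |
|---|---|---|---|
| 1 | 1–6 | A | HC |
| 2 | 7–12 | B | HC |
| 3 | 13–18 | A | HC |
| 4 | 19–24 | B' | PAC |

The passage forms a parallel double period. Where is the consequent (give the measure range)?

measures 13–24

In a double period the four phrases pair into a large antecedent (phrases 1–2, ending half cadence) and a large consequent (phrases 3–4, ending perfect authentic cadence). The consequent spans mm. 13-24.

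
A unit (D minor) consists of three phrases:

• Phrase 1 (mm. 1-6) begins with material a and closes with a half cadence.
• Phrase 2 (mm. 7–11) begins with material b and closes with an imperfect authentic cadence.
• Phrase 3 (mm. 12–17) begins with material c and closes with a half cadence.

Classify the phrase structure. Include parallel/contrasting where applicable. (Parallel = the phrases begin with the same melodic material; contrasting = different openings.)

phrase group

The final phrase closes with a half cadence, which is not stronger than the preceding imperfect authentic cadence; the 3 phrases lack an overall antecedent–consequent design and so form a phrase group.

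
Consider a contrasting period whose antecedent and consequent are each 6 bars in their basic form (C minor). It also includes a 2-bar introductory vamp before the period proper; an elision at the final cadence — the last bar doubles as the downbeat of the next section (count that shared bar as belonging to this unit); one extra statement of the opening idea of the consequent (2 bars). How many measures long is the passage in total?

16 measures

Basic contrasting period: 6 + 6 = 12 bars.
12 (basic form) + 2 (introduction) + 2 (extra statement) = 16.
The elision shares a bar with the next section but does not change this unit's count.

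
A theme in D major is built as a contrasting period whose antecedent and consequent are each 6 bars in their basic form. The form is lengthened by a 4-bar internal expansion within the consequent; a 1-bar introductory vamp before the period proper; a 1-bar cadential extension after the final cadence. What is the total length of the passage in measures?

18 measures

Basic contrasting period: 6 + 6 = 12 bars.
12 (basic form) + 4 (internal expansion) + 1 (introduction) + 1 (cadential extension) = 18.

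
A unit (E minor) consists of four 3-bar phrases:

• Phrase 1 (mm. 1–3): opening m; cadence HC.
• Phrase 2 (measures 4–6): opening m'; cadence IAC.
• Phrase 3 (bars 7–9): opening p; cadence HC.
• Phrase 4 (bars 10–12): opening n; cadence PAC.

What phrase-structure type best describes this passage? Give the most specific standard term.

Four phrases in two halves: the first half (bars 1–6) ends with an imperfect authentic cadence, the second (mm. 7-12) with a perfect authentic cadence — a large antecedent–consequent pair, i.e. a double period.
Phrase 3 begins with different material from phrase 1, making it contrasting.

contrasting double period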